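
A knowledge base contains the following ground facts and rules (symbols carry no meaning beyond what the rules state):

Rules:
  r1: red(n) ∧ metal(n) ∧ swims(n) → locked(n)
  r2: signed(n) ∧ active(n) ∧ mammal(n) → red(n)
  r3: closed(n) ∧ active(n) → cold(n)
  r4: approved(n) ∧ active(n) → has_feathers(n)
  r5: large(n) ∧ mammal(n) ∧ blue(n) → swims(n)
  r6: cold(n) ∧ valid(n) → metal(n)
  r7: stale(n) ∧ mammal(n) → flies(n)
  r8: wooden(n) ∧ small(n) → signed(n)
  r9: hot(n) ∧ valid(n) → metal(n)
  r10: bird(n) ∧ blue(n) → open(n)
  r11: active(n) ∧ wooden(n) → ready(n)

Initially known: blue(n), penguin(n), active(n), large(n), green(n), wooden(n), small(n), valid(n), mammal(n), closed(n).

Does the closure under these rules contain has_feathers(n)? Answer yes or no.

no

[1] r3 [closed(n) ∧ active(n) → cold(n)]; r5 [large(n) ∧ mammal(n) ∧ blue(n) → swims(n)]; r8 [wooden(n) ∧ small(n) → signed(n)]; r11 [active(n) ∧ wooden(n) → ready(n)]. ⇒ new: cold(n), swims(n), signed(n), ready(n).
[2] r2 [signed(n) ∧ active(n) ∧ mammal(n) → red(n)]; r6 [cold(n) ∧ valid(n) → metal(n)]. ⇒ new: red(n), metal(n).
[3] r1 [red(n) ∧ metal(n) ∧ swims(n) → locked(n)]. ⇒ new: locked(n).
Fixed point reached. has_feathers(n) is concluded only by r4; r4 needs approved(n) (never derived).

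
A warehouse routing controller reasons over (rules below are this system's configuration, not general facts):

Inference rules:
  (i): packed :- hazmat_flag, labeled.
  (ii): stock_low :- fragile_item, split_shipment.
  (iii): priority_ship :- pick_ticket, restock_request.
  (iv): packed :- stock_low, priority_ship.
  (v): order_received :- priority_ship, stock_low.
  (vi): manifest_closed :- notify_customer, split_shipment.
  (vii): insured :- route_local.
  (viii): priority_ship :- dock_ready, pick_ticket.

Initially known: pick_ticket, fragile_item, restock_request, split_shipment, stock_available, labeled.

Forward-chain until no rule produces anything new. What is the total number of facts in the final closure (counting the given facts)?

[1] (ii) [stock_low :- fragile_item, split_shipment.]; (iii) [priority_ship :- pick_ticket, restock_request.]. ⇒ new: stock_low, priority_ship.
[2] (iv) [packed :- stock_low, priority_ship.]; (v) [order_received :- priority_ship, stock_low.]. ⇒ new: packed, order_received.
Closure: {fragile_item, labeled, order_received, packed, pick_ticket, priority_ship, restock_request, split_shipment, stock_available, stock_low} — 10 facts.

10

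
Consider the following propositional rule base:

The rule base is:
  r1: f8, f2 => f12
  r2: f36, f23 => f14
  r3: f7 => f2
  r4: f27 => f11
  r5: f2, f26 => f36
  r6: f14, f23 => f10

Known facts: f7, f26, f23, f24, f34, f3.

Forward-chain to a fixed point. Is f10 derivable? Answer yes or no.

yes

Round 1 fires r3, giving f2.
Round 2 fires r5, giving f36.
Round 3 fires r2, giving f14.
Round 4 fires r6, giving f10.
f10 appears in round 4, so it is derivable.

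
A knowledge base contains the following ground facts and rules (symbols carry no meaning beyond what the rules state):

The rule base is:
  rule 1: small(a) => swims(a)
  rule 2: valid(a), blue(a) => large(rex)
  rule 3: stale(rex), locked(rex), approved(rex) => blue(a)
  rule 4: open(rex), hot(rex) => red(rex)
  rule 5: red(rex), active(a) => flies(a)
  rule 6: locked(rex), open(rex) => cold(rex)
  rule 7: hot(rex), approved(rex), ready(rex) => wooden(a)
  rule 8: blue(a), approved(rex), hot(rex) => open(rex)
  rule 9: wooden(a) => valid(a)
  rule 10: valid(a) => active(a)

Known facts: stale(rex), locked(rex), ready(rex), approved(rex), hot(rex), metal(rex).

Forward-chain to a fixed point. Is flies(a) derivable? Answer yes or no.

Round 1 fires rule 3, rule 7, giving blue(a), wooden(a).
Round 2 fires rule 8, rule 9, giving open(rex), valid(a).
Round 3 fires rule 2, rule 4, rule 6, rule 10, giving large(rex), red(rex), cold(rex), active(a).
Round 4 fires rule 5, giving flies(a).
flies(a) appears in round 4, so it is derivable.

yes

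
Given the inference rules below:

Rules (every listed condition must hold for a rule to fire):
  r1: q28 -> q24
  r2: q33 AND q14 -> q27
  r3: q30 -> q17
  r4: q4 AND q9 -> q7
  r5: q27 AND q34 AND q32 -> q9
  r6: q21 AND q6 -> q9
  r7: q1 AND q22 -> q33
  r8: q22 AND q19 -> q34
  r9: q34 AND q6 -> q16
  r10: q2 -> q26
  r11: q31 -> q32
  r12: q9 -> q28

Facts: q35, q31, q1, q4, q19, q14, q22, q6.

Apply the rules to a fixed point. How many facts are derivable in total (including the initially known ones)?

Round 1 — r7, r8, r11, derive q33, q34, q32.
Round 2 — r2, r9, derive q27, q16.
Round 3 — r5, derive q9.
Round 4 — r4, r12, derive q7, q28.
Round 5 — r1, derive q24.
Closure: {q1, q14, q16, q19, q22, q24, q27, q28, q31, q32, q33, q34, q35, q4, q6, q7, q9} — 17 facts.

17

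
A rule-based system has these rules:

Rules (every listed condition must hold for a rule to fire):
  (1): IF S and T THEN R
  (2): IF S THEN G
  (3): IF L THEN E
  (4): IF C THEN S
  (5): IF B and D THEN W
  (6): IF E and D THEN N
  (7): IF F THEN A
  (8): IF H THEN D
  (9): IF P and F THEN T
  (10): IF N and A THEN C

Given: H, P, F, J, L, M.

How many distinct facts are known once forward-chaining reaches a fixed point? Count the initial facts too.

15

Round 1: (3) [IF L THEN E]; (7) [IF F THEN A]; (8) [IF H THEN D]; (9) [IF P and F THEN T]. New: E, A, D, T.
Round 2: (6) [IF E and D THEN N]. New: N.
Round 3: (10) [IF N and A THEN C]. New: C.
Round 4: (4) [IF C THEN S]. New: S.
Round 5: (1) [IF S and T THEN R]; (2) [IF S THEN G]. New: R, G.
Closure: {A, C, D, E, F, G, H, J, L, M, N, P, R, S, T} — 15 facts.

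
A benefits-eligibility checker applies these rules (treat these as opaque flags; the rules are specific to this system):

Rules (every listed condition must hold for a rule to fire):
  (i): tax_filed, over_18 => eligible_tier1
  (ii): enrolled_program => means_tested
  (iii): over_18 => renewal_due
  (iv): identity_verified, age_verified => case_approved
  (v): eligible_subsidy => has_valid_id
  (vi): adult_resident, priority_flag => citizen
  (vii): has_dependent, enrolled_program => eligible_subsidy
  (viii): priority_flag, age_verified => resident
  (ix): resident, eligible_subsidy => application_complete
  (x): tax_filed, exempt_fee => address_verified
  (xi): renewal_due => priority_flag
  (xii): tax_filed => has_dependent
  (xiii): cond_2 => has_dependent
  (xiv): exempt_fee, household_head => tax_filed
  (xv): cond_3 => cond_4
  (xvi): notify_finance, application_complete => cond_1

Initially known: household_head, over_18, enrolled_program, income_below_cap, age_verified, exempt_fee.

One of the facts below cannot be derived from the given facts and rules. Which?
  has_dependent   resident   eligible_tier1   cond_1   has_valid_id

Round 1 — (ii), (iii), (xiv), derive means_tested, renewal_due, tax_filed.
Round 2 — (i), (x), (xi), (xii), derive eligible_tier1, address_verified, priority_flag, has_dependent.
Round 3 — (vii), (viii), derive eligible_subsidy, resident.
Round 4 — (v), (ix), derive has_valid_id, application_complete.
Derived: eligible_tier1 (round 2), has_dependent (round 2), resident (round 3), has_valid_id (round 4). cond_1 never appears in any round.

cond_1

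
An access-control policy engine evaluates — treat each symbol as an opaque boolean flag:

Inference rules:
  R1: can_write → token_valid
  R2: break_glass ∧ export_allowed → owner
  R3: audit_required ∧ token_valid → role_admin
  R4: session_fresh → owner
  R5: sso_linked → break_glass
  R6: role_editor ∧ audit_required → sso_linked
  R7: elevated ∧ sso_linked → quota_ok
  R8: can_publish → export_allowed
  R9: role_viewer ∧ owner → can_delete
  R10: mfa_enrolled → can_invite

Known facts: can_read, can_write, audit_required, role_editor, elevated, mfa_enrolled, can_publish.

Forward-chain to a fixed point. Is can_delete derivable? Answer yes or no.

Round 1: R1 [can_write → token_valid]; R6 [role_editor ∧ audit_required → sso_linked]; R8 [can_publish → export_allowed]; R10 [mfa_enrolled → can_invite]. New: token_valid, sso_linked, export_allowed, can_invite.
Round 2: R3 [audit_required ∧ token_valid → role_admin]; R5 [sso_linked → break_glass]; R7 [elevated ∧ sso_linked → quota_ok]. New: role_admin, break_glass, quota_ok.
Round 3: R2 [break_glass ∧ export_allowed → owner]. New: owner.
Fixed point reached. can_delete is concluded only by R9; R9 needs role_viewer (never derived).

no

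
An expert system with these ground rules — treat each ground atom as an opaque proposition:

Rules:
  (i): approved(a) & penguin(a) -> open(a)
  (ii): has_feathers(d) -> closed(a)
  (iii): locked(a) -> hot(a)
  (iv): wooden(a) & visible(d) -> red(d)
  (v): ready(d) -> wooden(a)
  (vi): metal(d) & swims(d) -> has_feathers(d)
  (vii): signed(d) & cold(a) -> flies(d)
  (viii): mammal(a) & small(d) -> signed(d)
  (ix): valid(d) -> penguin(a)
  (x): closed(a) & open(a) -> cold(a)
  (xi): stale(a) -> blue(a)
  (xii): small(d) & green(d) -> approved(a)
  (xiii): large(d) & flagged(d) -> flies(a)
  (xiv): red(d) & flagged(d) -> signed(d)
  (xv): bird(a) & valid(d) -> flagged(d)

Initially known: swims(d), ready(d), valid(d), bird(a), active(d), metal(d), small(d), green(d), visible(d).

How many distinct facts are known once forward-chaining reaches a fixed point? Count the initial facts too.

[1] (v) [ready(d) -> wooden(a)]; (vi) [metal(d) & swims(d) -> has_feathers(d)]; (ix) [valid(d) -> penguin(a)]; (xii) [small(d) & green(d) -> approved(a)]; (xv) [bird(a) & valid(d) -> flagged(d)]. ⇒ new: wooden(a), has_feathers(d), penguin(a), approved(a), flagged(d).
[2] (i) [approved(a) & penguin(a) -> open(a)]; (ii) [has_feathers(d) -> closed(a)]; (iv) [wooden(a) & visible(d) -> red(d)]. ⇒ new: open(a), closed(a), red(d).
[3] (x) [closed(a) & open(a) -> cold(a)]; (xiv) [red(d) & flagged(d) -> signed(d)]. ⇒ new: cold(a), signed(d).
[4] (vii) [signed(d) & cold(a) -> flies(d)]. ⇒ new: flies(d).
Closure: {active(d), approved(a), bird(a), closed(a), cold(a), flagged(d), flies(d), green(d), has_feathers(d), metal(d), open(a), penguin(a), ready(d), red(d), signed(d), small(d), swims(d), valid(d), visible(d), wooden(a)} — 20 facts.

20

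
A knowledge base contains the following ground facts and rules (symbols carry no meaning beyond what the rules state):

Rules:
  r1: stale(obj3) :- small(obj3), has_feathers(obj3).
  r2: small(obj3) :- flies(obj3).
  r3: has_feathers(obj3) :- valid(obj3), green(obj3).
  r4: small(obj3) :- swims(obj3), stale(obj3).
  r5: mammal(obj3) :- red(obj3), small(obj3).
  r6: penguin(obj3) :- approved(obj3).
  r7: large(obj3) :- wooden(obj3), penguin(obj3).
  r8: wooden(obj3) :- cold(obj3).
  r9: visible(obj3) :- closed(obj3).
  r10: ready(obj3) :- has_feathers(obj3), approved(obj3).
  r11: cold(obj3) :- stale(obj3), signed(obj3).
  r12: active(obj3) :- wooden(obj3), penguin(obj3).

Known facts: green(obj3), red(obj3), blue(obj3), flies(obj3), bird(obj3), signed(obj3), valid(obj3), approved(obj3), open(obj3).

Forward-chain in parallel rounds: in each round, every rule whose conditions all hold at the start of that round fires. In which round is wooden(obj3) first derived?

Round 1: r2 [small(obj3) :- flies(obj3).]; r3 [has_feathers(obj3) :- valid(obj3), green(obj3).]; r6 [penguin(obj3) :- approved(obj3).]. New: small(obj3), has_feathers(obj3), penguin(obj3).
Round 2: r1 [stale(obj3) :- small(obj3), has_feathers(obj3).]; r5 [mammal(obj3) :- red(obj3), small(obj3).]; r10 [ready(obj3) :- has_feathers(obj3), approved(obj3).]. New: stale(obj3), mammal(obj3), ready(obj3).
Round 3: r11 [cold(obj3) :- stale(obj3), signed(obj3).]. New: cold(obj3).
Round 4: r8 [wooden(obj3) :- cold(obj3).]. New: wooden(obj3).
wooden(obj3) first appears in round 4.

4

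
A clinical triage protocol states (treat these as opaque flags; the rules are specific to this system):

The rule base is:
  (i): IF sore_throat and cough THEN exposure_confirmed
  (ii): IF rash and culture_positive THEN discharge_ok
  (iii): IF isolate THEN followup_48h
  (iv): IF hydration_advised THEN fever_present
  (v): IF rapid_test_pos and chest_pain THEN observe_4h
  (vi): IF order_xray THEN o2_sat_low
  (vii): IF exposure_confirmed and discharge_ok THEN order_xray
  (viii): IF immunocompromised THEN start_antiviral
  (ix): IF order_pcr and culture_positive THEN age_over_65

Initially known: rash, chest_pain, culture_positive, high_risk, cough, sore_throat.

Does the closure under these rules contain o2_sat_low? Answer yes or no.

Round 1: (i) [IF sore_throat and cough THEN exposure_confirmed]; (ii) [IF rash and culture_positive THEN discharge_ok]. New: exposure_confirmed, discharge_ok.
Round 2: (vii) [IF exposure_confirmed and discharge_ok THEN order_xray]. New: order_xray.
Round 3: (vi) [IF order_xray THEN o2_sat_low]. New: o2_sat_low.
o2_sat_low appears in round 3, so it is derivable.

yes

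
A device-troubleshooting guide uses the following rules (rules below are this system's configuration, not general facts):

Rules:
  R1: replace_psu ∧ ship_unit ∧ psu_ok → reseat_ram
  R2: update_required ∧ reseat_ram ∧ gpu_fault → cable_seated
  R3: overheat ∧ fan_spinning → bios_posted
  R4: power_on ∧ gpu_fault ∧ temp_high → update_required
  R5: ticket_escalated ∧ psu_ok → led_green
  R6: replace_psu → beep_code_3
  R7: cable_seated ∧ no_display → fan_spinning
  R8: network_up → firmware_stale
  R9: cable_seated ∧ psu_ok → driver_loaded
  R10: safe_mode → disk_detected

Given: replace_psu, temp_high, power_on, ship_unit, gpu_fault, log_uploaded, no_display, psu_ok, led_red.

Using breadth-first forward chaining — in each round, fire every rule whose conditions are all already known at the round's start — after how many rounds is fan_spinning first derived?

Round 1 fires R1, R4, R6, giving reseat_ram, update_required, beep_code_3.
Round 2 fires R2, giving cable_seated.
Round 3 fires R7, R9, giving fan_spinning, driver_loaded.
fan_spinning first appears in round 3.

3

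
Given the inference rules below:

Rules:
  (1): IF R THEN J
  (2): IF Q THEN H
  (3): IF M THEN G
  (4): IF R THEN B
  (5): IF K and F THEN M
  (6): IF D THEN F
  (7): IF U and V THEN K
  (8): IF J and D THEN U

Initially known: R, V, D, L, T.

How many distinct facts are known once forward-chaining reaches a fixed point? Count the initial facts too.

Round 1: (1) [IF R THEN J]; (4) [IF R THEN B]; (6) [IF D THEN F]. Adds J, B, F.
Round 2: (8) [IF J and D THEN U]. Adds U.
Round 3: (7) [IF U and V THEN K]. Adds K.
Round 4: (5) [IF K and F THEN M]. Adds M.
Round 5: (3) [IF M THEN G]. Adds G.
Closure: {B, D, F, G, J, K, L, M, R, T, U, V} — 12 facts.

12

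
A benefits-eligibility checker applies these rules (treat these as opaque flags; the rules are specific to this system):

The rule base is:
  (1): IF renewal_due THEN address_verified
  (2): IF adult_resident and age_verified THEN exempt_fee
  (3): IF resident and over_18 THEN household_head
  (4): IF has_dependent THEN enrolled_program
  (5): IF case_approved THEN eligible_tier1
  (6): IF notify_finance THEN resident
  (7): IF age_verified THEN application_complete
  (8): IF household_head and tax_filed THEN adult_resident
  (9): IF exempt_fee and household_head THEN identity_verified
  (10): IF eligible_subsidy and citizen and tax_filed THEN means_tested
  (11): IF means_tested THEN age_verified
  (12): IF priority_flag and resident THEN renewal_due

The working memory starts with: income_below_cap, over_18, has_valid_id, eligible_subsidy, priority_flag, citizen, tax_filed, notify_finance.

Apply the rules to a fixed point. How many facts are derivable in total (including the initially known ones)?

Round 1 fires (6), (10), giving resident, means_tested.
Round 2 fires (3), (11), (12), giving household_head, age_verified, renewal_due.
Round 3 fires (1), (7), (8), giving address_verified, application_complete, adult_resident.
Round 4 fires (2), giving exempt_fee.
Round 5 fires (9), giving identity_verified.
Closure: {address_verified, adult_resident, age_verified, application_complete, citizen, eligible_subsidy, exempt_fee, has_valid_id, household_head, identity_verified, income_below_cap, means_tested, notify_finance, over_18, priority_flag, renewal_due, resident, tax_filed} — 18 facts.

18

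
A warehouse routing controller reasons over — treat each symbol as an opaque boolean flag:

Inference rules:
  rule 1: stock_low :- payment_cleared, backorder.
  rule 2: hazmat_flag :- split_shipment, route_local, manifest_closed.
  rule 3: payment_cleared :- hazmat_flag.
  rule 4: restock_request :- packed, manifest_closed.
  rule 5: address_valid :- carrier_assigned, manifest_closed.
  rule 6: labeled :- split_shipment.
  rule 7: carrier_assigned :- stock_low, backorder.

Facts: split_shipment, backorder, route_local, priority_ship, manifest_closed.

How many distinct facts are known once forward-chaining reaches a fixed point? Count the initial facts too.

Round 1 — rule 2, rule 6, derive hazmat_flag, labeled.
Round 2 — rule 3, derive payment_cleared.
Round 3 — rule 1, derive stock_low.
Round 4 — rule 7, derive carrier_assigned.
Round 5 — rule 5, derive address_valid.
Closure: {address_valid, backorder, carrier_assigned, hazmat_flag, labeled, manifest_closed, payment_cleared, priority_ship, route_local, split_shipment, stock_low} — 11 facts.

11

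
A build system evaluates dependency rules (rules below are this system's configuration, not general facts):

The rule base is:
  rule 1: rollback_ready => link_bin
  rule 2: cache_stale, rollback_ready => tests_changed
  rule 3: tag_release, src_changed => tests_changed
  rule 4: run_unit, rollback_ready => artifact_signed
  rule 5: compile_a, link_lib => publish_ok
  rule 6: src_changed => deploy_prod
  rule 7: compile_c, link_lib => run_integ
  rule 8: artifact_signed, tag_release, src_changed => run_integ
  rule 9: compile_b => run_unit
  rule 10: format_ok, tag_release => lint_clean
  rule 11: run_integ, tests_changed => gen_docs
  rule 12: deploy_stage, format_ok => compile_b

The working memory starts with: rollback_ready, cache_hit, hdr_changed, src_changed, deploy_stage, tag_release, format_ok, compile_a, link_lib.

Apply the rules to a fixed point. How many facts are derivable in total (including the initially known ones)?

19

[1] rule 1 [rollback_ready => link_bin]; rule 3 [tag_release, src_changed => tests_changed]; rule 5 [compile_a, link_lib => publish_ok]; rule 6 [src_changed => deploy_prod]; rule 10 [format_ok, tag_release => lint_clean]; rule 12 [deploy_stage, format_ok => compile_b]. ⇒ new: link_bin, tests_changed, publish_ok, deploy_prod, lint_clean, compile_b.
[2] rule 9 [compile_b => run_unit]. ⇒ new: run_unit.
[3] rule 4 [run_unit, rollback_ready => artifact_signed]. ⇒ new: artifact_signed.
[4] rule 8 [artifact_signed, tag_release, src_changed => run_integ]. ⇒ new: run_integ.
[5] rule 11 [run_integ, tests_changed => gen_docs]. ⇒ new: gen_docs.
Closure: {artifact_signed, cache_hit, compile_a, compile_b, deploy_prod, deploy_stage, format_ok, gen_docs, hdr_changed, link_bin, link_lib, lint_clean, publish_ok, rollback_ready, run_integ, run_unit, src_changed, tag_release, tests_changed} — 19 facts.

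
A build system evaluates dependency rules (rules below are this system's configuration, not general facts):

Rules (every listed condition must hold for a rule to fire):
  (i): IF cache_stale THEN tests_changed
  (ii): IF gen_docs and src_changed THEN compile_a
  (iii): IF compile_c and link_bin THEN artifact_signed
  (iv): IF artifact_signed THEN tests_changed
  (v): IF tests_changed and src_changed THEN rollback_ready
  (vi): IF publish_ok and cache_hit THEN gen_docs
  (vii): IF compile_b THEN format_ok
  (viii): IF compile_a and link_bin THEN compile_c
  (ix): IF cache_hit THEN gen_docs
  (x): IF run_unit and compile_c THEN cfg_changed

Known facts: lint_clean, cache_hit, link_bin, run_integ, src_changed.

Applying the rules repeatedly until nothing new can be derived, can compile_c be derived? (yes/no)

yes

Round 1 — (ix), derive gen_docs.
Round 2 — (ii), derive compile_a.
Round 3 — (viii), derive compile_c.
Round 4 — (iii), derive artifact_signed.
Round 5 — (iv), derive tests_changed.
Round 6 — (v), derive rollback_ready.
compile_c appears in round 3, so it is derivable.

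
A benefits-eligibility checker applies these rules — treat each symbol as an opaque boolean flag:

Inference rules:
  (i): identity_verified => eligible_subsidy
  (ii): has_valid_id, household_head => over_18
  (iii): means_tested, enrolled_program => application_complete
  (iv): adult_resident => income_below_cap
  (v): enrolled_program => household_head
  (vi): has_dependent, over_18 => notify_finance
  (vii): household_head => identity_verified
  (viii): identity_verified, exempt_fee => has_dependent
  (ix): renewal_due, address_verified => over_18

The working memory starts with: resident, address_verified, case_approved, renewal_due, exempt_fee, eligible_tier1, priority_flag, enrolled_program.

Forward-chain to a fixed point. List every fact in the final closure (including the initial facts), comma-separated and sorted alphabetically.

Round 1 fires (v), (ix), giving household_head, over_18.
Round 2 fires (vii), giving identity_verified.
Round 3 fires (i), (viii), giving eligible_subsidy, has_dependent.
Round 4 fires (vi), giving notify_finance.

address_verified, case_approved, eligible_subsidy, eligible_tier1, enrolled_program, exempt_fee, has_dependent, household_head, identity_verified, notify_finance, over_18, priority_flag, renewal_due, resident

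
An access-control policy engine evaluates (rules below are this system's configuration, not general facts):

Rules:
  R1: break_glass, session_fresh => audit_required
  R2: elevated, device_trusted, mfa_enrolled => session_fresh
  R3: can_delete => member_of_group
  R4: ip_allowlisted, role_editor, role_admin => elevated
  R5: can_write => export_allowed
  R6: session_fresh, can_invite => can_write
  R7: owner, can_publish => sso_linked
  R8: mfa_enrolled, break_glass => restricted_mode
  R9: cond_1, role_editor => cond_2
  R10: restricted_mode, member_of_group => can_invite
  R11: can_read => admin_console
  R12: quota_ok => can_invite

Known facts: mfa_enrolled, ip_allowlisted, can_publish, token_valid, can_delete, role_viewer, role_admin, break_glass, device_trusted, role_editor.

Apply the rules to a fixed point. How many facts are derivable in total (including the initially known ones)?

18

Round 1: R3 [can_delete => member_of_group]; R4 [ip_allowlisted, role_editor, role_admin => elevated]; R8 [mfa_enrolled, break_glass => restricted_mode]. Adds member_of_group, elevated, restricted_mode.
Round 2: R2 [elevated, device_trusted, mfa_enrolled => session_fresh]; R10 [restricted_mode, member_of_group => can_invite]. Adds session_fresh, can_invite.
Round 3: R1 [break_glass, session_fresh => audit_required]; R6 [session_fresh, can_invite => can_write]. Adds audit_required, can_write.
Round 4: R5 [can_write => export_allowed]. Adds export_allowed.
Closure: {audit_required, break_glass, can_delete, can_invite, can_publish, can_write, device_trusted, elevated, export_allowed, ip_allowlisted, member_of_group, mfa_enrolled, restricted_mode, role_admin, role_editor, role_viewer, session_fresh, token_valid} — 18 facts.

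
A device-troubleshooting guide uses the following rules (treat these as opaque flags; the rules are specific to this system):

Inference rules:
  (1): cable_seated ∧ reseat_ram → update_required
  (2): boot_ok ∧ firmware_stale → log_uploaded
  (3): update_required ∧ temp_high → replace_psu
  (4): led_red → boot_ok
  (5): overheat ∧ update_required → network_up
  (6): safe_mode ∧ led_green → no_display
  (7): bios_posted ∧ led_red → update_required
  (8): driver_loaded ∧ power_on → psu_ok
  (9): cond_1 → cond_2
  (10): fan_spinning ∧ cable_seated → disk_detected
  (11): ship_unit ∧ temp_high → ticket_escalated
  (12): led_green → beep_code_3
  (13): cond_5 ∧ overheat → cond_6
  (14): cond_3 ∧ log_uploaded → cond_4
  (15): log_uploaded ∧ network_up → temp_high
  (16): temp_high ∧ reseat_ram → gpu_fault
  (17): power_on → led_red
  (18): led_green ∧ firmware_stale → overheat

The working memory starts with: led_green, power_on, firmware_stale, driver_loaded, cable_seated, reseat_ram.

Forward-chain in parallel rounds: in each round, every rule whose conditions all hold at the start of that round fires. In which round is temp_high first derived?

4

Round 1: (1) [cable_seated ∧ reseat_ram → update_required]; (8) [driver_loaded ∧ power_on → psu_ok]; (12) [led_green → beep_code_3]; (17) [power_on → led_red]; (18) [led_green ∧ firmware_stale → overheat]. Adds update_required, psu_ok, beep_code_3, led_red, overheat.
Round 2: (4) [led_red → boot_ok]; (5) [overheat ∧ update_required → network_up]. Adds boot_ok, network_up.
Round 3: (2) [boot_ok ∧ firmware_stale → log_uploaded]. Adds log_uploaded.
Round 4: (15) [log_uploaded ∧ network_up → temp_high]. Adds temp_high.
temp_high first appears in round 4.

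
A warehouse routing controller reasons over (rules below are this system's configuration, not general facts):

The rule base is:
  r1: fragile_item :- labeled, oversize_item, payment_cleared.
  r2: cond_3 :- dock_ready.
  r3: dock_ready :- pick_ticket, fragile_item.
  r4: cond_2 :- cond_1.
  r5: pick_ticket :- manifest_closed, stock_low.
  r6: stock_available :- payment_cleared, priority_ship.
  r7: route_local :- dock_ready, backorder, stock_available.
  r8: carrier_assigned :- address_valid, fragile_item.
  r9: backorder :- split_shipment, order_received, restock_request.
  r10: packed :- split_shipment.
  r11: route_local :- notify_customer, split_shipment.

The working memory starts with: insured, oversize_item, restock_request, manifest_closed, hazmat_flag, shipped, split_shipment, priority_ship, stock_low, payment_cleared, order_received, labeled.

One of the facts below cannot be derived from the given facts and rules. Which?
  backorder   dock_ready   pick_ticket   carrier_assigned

carrier_assigned

Round 1 — r1, r5, r6, r9, r10, derive fragile_item, pick_ticket, stock_available, backorder, packed.
Round 2 — r3, derive dock_ready.
Round 3 — r2, r7, derive cond_3, route_local.
Derived: backorder (round 1), pick_ticket (round 1), dock_ready (round 2). carrier_assigned never appears in any round.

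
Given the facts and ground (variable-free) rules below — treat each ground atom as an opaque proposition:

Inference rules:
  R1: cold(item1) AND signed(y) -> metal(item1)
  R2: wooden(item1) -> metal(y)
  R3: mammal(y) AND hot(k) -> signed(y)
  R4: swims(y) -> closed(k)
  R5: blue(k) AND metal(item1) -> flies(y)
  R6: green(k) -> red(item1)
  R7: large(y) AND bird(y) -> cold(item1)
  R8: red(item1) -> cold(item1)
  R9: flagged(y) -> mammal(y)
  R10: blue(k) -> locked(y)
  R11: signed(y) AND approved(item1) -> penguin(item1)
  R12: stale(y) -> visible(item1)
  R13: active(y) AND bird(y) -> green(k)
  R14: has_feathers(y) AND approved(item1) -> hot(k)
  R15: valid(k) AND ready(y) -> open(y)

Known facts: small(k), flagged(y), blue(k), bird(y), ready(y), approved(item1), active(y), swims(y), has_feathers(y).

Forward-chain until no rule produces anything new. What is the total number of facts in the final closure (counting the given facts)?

Round 1 fires R4, R9, R10, R13, R14, giving closed(k), mammal(y), locked(y), green(k), hot(k).
Round 2 fires R3, R6, giving signed(y), red(item1).
Round 3 fires R8, R11, giving cold(item1), penguin(item1).
Round 4 fires R1, giving metal(item1).
Round 5 fires R5, giving flies(y).
Closure: {active(y), approved(item1), bird(y), blue(k), closed(k), cold(item1), flagged(y), flies(y), green(k), has_feathers(y), hot(k), locked(y), mammal(y), metal(item1), penguin(item1), ready(y), red(item1), signed(y), small(k), swims(y)} — 20 facts.

20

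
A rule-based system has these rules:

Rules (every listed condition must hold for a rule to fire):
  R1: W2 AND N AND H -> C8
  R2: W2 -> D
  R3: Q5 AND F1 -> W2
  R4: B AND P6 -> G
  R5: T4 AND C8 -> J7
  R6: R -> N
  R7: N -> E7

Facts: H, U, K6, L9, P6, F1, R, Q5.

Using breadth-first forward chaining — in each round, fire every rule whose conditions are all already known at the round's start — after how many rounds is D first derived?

2

[1] R3 [Q5 AND F1 -> W2]; R6 [R -> N]. ⇒ new: W2, N.
[2] R1 [W2 AND N AND H -> C8]; R2 [W2 -> D]; R7 [N -> E7]. ⇒ new: C8, D, E7.
D first appears in round 2.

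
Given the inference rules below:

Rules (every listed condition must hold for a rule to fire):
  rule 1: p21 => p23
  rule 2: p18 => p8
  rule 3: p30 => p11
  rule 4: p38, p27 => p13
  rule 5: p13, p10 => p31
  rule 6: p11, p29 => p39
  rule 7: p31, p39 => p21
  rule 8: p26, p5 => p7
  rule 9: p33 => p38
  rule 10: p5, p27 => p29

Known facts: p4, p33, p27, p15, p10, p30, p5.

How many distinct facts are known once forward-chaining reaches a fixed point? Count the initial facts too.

Round 1 fires rule 3, rule 9, rule 10, giving p11, p38, p29.
Round 2 fires rule 4, rule 6, giving p13, p39.
Round 3 fires rule 5, giving p31.
Round 4 fires rule 7, giving p21.
Round 5 fires rule 1, giving p23.
Closure: {p10, p11, p13, p15, p21, p23, p27, p29, p30, p31, p33, p38, p39, p4, p5} — 15 facts.

15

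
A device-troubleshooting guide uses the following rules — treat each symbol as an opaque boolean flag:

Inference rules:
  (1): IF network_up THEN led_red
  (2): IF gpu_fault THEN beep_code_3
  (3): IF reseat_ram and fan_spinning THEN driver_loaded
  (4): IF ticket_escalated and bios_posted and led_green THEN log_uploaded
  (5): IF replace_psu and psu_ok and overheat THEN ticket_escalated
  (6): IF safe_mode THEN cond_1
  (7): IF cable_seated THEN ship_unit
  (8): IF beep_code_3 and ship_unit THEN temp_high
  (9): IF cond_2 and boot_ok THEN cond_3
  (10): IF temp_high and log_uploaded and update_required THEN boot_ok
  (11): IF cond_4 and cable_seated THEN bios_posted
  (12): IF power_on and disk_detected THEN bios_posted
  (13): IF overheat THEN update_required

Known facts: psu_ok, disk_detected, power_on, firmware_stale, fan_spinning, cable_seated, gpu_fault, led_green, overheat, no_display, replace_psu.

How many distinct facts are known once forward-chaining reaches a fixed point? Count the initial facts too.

Round 1: (2) [IF gpu_fault THEN beep_code_3]; (5) [IF replace_psu and psu_ok and overheat THEN ticket_escalated]; (7) [IF cable_seated THEN ship_unit]; (12) [IF power_on and disk_detected THEN bios_posted]; (13) [IF overheat THEN update_required]. Adds beep_code_3, ticket_escalated, ship_unit, bios_posted, update_required.
Round 2: (4) [IF ticket_escalated and bios_posted and led_green THEN log_uploaded]; (8) [IF beep_code_3 and ship_unit THEN temp_high]. Adds log_uploaded, temp_high.
Round 3: (10) [IF temp_high and log_uploaded and update_required THEN boot_ok]. Adds boot_ok.
Closure: {beep_code_3, bios_posted, boot_ok, cable_seated, disk_detected, fan_spinning, firmware_stale, gpu_fault, led_green, log_uploaded, no_display, overheat, power_on, psu_ok, replace_psu, ship_unit, temp_high, ticket_escalated, update_required} — 19 facts.

19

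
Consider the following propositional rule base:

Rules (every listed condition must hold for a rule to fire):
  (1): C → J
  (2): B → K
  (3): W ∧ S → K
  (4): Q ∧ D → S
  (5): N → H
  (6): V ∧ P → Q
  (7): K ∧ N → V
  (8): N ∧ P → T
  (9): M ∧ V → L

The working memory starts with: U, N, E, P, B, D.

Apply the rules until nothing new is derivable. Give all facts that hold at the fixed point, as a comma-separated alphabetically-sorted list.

B, D, E, H, K, N, P, Q, S, T, U, V

Round 1 fires (2), (5), (8), giving K, H, T.
Round 2 fires (7), giving V.
Round 3 fires (6), giving Q.
Round 4 fires (4), giving S.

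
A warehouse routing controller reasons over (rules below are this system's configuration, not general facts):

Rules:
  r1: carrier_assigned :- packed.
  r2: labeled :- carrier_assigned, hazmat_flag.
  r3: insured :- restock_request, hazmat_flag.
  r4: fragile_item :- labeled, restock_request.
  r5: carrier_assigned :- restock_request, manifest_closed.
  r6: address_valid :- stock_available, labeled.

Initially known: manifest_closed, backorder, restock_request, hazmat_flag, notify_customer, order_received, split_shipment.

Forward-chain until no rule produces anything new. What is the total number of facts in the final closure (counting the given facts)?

11

Round 1 fires r3, r5, giving insured, carrier_assigned.
Round 2 fires r2, giving labeled.
Round 3 fires r4, giving fragile_item.
Closure: {backorder, carrier_assigned, fragile_item, hazmat_flag, insured, labeled, manifest_closed, notify_customer, order_received, restock_request, split_shipment} — 11 facts.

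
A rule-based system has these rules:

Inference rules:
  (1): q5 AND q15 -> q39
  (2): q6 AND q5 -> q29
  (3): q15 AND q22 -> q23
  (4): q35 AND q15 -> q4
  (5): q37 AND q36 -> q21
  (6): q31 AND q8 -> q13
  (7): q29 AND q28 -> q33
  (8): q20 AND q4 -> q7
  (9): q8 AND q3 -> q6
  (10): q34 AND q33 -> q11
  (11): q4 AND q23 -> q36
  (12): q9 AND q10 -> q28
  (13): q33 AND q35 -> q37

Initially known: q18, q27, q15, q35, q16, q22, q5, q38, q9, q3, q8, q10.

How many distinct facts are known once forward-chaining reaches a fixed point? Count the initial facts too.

22

Round 1: (1) [q5 AND q15 -> q39]; (3) [q15 AND q22 -> q23]; (4) [q35 AND q15 -> q4]; (9) [q8 AND q3 -> q6]; (12) [q9 AND q10 -> q28]. New: q39, q23, q4, q6, q28.
Round 2: (2) [q6 AND q5 -> q29]; (11) [q4 AND q23 -> q36]. New: q29, q36.
Round 3: (7) [q29 AND q28 -> q33]. New: q33.
Round 4: (13) [q33 AND q35 -> q37]. New: q37.
Round 5: (5) [q37 AND q36 -> q21]. New: q21.
Closure: {q10, q15, q16, q18, q21, q22, q23, q27, q28, q29, q3, q33, q35, q36, q37, q38, q39, q4, q5, q6, q8, q9} — 22 facts.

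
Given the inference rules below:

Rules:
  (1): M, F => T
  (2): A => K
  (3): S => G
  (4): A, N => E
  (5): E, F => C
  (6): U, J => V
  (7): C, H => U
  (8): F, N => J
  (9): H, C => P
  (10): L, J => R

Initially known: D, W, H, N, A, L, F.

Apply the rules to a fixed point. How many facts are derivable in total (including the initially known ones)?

[1] (2) [A => K]; (4) [A, N => E]; (8) [F, N => J]. ⇒ new: K, E, J.
[2] (5) [E, F => C]; (10) [L, J => R]. ⇒ new: C, R.
[3] (7) [C, H => U]; (9) [H, C => P]. ⇒ new: U, P.
[4] (6) [U, J => V]. ⇒ new: V.
Closure: {A, C, D, E, F, H, J, K, L, N, P, R, U, V, W} — 15 facts.

15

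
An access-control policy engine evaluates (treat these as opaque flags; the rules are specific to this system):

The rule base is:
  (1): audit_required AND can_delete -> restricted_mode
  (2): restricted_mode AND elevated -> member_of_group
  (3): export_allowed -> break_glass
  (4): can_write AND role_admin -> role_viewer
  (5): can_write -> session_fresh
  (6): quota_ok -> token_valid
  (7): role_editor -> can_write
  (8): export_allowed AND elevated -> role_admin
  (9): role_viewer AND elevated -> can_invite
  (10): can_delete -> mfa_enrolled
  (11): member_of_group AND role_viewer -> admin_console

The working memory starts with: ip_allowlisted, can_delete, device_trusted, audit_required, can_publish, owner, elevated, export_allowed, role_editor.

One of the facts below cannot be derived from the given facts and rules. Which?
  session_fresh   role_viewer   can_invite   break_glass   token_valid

token_valid

Round 1 — (1), (3), (7), (8), (10), derive restricted_mode, break_glass, can_write, role_admin, mfa_enrolled.
Round 2 — (2), (4), (5), derive member_of_group, role_viewer, session_fresh.
Round 3 — (9), (11), derive can_invite, admin_console.
Derived: session_fresh (round 2), can_invite (round 3), break_glass (round 1), role_viewer (round 2). token_valid never appears in any round.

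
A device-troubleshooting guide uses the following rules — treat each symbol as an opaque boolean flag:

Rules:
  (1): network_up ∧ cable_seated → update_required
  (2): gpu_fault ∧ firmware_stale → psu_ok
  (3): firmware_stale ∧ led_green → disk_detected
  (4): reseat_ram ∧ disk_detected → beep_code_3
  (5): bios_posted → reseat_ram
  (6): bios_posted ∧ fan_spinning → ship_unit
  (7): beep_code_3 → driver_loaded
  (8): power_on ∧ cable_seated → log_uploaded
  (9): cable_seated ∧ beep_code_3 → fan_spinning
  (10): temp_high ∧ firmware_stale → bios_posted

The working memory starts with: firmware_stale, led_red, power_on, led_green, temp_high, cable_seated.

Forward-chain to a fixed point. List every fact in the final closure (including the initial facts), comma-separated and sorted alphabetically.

beep_code_3, bios_posted, cable_seated, disk_detected, driver_loaded, fan_spinning, firmware_stale, led_green, led_red, log_uploaded, power_on, reseat_ram, ship_unit, temp_high

Round 1 fires (3), (8), (10), giving disk_detected, log_uploaded, bios_posted.
Round 2 fires (5), giving reseat_ram.
Round 3 fires (4), giving beep_code_3.
Round 4 fires (7), (9), giving driver_loaded, fan_spinning.
Round 5 fires (6), giving ship_unit.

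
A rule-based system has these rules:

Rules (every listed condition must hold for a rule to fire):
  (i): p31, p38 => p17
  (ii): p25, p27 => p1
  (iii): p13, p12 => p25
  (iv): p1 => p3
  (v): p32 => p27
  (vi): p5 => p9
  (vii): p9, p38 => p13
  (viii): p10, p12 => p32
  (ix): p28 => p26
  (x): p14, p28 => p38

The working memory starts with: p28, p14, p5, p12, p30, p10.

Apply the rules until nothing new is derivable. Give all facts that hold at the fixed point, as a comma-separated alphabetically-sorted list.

Round 1 fires (vi), (viii), (ix), (x), giving p9, p32, p26, p38.
Round 2 fires (v), (vii), giving p27, p13.
Round 3 fires (iii), giving p25.
Round 4 fires (ii), giving p1.
Round 5 fires (iv), giving p3.

p1, p10, p12, p13, p14, p25, p26, p27, p28, p3, p30, p32, p38, p5, p9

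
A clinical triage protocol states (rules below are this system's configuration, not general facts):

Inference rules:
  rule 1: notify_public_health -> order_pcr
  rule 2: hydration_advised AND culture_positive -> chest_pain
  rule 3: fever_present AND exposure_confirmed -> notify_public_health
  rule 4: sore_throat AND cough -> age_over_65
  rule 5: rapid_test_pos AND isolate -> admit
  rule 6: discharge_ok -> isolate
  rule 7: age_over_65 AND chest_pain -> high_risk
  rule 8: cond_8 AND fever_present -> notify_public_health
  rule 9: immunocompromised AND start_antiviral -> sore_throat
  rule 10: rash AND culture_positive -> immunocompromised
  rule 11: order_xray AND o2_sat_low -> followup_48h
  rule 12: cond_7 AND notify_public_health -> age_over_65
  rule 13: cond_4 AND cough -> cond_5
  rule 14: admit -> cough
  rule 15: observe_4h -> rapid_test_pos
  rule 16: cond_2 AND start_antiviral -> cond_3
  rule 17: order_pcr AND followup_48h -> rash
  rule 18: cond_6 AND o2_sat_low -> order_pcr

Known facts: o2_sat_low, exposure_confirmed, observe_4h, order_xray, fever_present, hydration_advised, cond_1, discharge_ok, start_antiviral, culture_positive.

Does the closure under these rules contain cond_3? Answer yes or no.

no

Round 1: rule 2 [hydration_advised AND culture_positive -> chest_pain]; rule 3 [fever_present AND exposure_confirmed -> notify_public_health]; rule 6 [discharge_ok -> isolate]; rule 11 [order_xray AND o2_sat_low -> followup_48h]; rule 15 [observe_4h -> rapid_test_pos]. Adds chest_pain, notify_public_health, isolate, followup_48h, rapid_test_pos.
Round 2: rule 1 [notify_public_health -> order_pcr]; rule 5 [rapid_test_pos AND isolate -> admit]. Adds order_pcr, admit.
Round 3: rule 14 [admit -> cough]; rule 17 [order_pcr AND followup_48h -> rash]. Adds cough, rash.
Round 4: rule 10 [rash AND culture_positive -> immunocompromised]. Adds immunocompromised.
Round 5: rule 9 [immunocompromised AND start_antiviral -> sore_throat]. Adds sore_throat.
Round 6: rule 4 [sore_throat AND cough -> age_over_65]. Adds age_over_65.
Round 7: rule 7 [age_over_65 AND chest_pain -> high_risk]. Adds high_risk.
Fixed point reached. cond_3 is concluded only by rule 16; rule 16 needs cond_2 (never derived).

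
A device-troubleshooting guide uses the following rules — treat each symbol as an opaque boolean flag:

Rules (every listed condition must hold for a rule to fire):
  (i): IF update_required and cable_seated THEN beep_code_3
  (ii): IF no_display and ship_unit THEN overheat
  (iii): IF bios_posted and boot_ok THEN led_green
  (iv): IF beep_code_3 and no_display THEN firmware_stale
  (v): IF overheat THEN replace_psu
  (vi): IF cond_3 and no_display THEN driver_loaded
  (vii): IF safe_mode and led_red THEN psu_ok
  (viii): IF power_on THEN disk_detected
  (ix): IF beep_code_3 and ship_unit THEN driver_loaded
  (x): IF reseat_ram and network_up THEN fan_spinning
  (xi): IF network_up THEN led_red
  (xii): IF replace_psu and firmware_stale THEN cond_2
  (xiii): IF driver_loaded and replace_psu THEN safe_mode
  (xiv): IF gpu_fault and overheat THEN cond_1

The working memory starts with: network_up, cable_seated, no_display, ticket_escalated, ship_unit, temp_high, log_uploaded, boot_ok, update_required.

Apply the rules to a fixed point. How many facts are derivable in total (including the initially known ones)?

Round 1 — (i), (ii), (xi), derive beep_code_3, overheat, led_red.
Round 2 — (iv), (v), (ix), derive firmware_stale, replace_psu, driver_loaded.
Round 3 — (xii), (xiii), derive cond_2, safe_mode.
Round 4 — (vii), derive psu_ok.
Closure: {beep_code_3, boot_ok, cable_seated, cond_2, driver_loaded, firmware_stale, led_red, log_uploaded, network_up, no_display, overheat, psu_ok, replace_psu, safe_mode, ship_unit, temp_high, ticket_escalated, update_required} — 18 facts.

18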